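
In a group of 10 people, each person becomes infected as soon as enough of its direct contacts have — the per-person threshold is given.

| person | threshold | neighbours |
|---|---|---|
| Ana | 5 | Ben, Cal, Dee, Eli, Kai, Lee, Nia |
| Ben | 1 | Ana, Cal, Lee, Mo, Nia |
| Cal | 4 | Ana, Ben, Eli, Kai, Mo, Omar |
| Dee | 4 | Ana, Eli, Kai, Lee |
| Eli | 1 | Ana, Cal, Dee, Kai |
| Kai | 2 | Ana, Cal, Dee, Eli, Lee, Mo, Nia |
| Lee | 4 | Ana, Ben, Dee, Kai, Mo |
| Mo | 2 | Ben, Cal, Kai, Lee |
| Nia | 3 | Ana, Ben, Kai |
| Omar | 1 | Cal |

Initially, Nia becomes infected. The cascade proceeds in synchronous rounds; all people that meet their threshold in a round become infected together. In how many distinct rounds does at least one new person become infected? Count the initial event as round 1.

2

Round 1 — Nia becomes infected (initial).
Round 2 — checking thresholds:
  Ana: 1 of 7 neighbours < 5, holds.
  Ben: 1 of 5 neighbours ≥ 1, becomes infected.
  Kai: 1 of 7 neighbours < 2, holds.
Round 3 — no new infections; cascade stops.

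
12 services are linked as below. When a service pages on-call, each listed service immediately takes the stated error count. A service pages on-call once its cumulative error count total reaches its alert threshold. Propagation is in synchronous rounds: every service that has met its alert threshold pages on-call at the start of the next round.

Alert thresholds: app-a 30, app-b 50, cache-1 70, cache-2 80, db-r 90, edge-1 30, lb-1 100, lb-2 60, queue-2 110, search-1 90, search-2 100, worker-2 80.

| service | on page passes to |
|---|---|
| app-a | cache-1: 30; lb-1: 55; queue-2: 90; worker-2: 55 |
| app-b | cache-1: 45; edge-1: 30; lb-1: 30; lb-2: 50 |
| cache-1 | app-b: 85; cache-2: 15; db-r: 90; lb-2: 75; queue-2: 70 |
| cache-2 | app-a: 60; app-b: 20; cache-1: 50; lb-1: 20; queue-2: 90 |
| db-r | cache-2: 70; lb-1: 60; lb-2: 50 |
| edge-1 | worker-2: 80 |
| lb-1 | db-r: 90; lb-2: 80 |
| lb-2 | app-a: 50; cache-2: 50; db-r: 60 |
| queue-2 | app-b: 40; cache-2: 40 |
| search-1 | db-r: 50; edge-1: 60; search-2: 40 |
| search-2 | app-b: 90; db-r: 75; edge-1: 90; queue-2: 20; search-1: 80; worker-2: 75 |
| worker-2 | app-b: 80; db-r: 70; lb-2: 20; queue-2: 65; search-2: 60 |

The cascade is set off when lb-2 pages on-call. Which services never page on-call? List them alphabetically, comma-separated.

app-b, cache-1, cache-2, db-r, edge-1, lb-1, queue-2, search-1, search-2, worker-2

Round 1 — lb-2 pages on-call (initial).
  app-a: +50 → 50 ≥ 30
  cache-2: +50 → 50 < 80
  db-r: +60 → 60 < 90
Round 2 — app-a pages on-call.
  cache-1: +30 → 30 < 70
  lb-1: +55 → 55 < 100
  queue-2: +90 → 90 < 110
  worker-2: +55 → 55 < 80
No further pages.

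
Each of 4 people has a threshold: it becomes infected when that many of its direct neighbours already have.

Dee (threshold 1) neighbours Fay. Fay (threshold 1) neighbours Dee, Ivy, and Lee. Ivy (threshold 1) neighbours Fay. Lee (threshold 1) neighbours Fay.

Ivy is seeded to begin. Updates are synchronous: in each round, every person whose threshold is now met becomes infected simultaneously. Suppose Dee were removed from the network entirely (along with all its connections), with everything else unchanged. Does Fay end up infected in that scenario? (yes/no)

yes

With Dee removed:
Round 1 — Ivy becomes infected (initial).
Round 2 — checking thresholds:
  Fay: 1 of 2 neighbours ≥ 1, becomes infected.
Round 3 — checking thresholds:
  Lee: 1 of 1 neighbours ≥ 1, becomes infected.
Round 4 — no new infections; cascade stops.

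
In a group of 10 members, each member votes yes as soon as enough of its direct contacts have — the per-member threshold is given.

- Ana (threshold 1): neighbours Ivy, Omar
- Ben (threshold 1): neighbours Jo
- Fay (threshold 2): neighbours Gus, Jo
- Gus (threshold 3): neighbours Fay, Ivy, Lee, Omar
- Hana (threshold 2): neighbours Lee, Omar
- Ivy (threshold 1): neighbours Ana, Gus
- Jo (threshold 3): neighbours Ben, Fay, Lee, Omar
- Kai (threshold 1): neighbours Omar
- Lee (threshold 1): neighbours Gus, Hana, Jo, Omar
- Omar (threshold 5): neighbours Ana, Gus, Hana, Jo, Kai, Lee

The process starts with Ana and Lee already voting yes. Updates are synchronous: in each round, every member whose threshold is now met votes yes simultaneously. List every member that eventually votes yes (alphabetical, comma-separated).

Ana, Ivy, Lee

Round 1 — Ana, Lee vote yes (initial).
Round 2 — checking thresholds:
  Gus: 1 of 4 neighbours < 3, not yet.
  Hana: 1 of 2 neighbours < 2, not yet.
  Ivy: 1 of 2 neighbours ≥ 1, votes yes.
  Jo: 1 of 4 neighbours < 3, not yet.
  Omar: 2 of 6 neighbours < 5, not yet.
Round 3 — no new yes votes; cascade stops.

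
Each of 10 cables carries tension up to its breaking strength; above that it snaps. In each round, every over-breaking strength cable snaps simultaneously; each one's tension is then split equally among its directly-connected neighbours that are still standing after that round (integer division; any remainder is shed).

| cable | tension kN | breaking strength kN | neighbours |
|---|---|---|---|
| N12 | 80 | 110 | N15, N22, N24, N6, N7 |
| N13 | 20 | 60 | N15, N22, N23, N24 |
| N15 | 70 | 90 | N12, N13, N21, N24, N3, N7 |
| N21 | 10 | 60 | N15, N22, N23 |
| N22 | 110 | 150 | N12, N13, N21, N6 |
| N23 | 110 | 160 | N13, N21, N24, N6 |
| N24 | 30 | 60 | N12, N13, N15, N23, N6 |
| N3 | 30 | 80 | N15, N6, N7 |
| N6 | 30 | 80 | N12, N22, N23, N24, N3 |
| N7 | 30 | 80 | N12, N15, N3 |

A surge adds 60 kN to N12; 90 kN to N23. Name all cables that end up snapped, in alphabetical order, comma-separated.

N12, N13, N15, N21, N22, N23, N24, N3, N6, N7

Round 1 — N12 at 140 > 110; N23 at 200 > 160. N12, N23 snap.
  N12 sheds 140 kN to N15, N22, N24, N6, N7: 28 each.
    N15: 70+28 = 98 > 90
    N22: 110+28 = 138 ≤ 150
    N24: 30+28 = 58 ≤ 60
    N6: 30+28 = 58 ≤ 80
    N7: 30+28 = 58 ≤ 80
  N23 sheds 200 kN to N13, N21, N24, N6: 50 each.
    N13: 20+50 = 70 > 60
    N21: 10+50 = 60 ≤ 60
    N24: 58+50 = 108 > 60
    N6: 58+50 = 108 > 80
Round 2 — N13, N15, N24, N6 snap.
  N13 sheds 70 kN to N22: 70 each.
    N22: 138+70 = 208 > 150
  N15 sheds 98 kN to N21, N3, N7: 32 each (2 lost).
    N21: 60+32 = 92 > 60
    N3: 30+32 = 62 ≤ 80
    N7: 58+32 = 90 > 80
  N24 sheds 108 kN: no online neighbours, lost.
  N6 sheds 108 kN to N22, N3: 54 each.
    N22: 208+54 = 262 > 150
    N3: 62+54 = 116 > 80
Round 3 — N21, N22, N3, N7 snap.
  N21 sheds 92 kN: no online neighbours, lost.
  N22 sheds 262 kN: no online neighbours, lost.
  N3 sheds 116 kN: no online neighbours, lost.
  N7 sheds 90 kN: no online neighbours, lost.
No further breaks.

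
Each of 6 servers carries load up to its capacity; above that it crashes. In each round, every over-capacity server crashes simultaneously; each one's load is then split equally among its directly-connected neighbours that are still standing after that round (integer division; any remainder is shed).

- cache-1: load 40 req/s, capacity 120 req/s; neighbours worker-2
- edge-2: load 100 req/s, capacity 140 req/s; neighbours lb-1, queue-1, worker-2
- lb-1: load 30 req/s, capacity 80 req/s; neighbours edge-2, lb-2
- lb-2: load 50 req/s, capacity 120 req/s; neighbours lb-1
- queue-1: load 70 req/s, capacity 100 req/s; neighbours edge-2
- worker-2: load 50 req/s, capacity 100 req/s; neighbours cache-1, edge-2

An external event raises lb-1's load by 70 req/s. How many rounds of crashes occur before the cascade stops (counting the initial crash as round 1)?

Round 1 — lb-1 at 100 > 80. lb-1 crashes.
  lb-1 sheds 100 req/s to edge-2, lb-2: 50 each.
    edge-2: 100+50 = 150 > 140
    lb-2: 50+50 = 100 ≤ 120
Round 2 — edge-2 crashes.
  edge-2 sheds 150 req/s to queue-1, worker-2: 75 each.
    queue-1: 70+75 = 145 > 100
    worker-2: 50+75 = 125 > 100
Round 3 — queue-1, worker-2 crash.
  queue-1 sheds 145 req/s: no online neighbours, lost.
  worker-2 sheds 125 req/s to cache-1: 125 each.
    cache-1: 40+125 = 165 > 120
Round 4 — cache-1 crashes.
  cache-1 sheds 165 req/s: no online neighbours, lost.
No further crashes.

4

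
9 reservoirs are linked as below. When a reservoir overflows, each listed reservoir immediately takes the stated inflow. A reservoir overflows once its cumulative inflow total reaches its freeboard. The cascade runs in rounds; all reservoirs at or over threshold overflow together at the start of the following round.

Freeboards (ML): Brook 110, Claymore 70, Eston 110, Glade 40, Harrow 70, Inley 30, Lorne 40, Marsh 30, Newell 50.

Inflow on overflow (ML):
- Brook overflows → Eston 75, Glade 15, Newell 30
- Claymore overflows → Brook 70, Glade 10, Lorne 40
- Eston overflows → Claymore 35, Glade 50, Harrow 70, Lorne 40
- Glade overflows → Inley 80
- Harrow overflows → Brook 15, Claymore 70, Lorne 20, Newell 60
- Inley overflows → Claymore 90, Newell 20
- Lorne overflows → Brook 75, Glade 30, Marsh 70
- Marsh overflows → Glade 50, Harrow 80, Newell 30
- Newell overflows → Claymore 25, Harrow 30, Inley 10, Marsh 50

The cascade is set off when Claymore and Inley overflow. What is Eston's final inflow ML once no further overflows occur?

75

Round 1 — Claymore, Inley overflow (initial).
  Brook: +70 → 70 < 110
  Glade: +10 → 10 < 40
  Lorne: +40 → 40 ≥ 40
  Newell: +20 → 20 < 50
Round 2 — Lorne overflows.
  Brook: +75 → 145 ≥ 110
  Glade: +30 → 40 ≥ 40
  Marsh: +70 → 70 ≥ 30
Round 3 — Brook, Glade, Marsh overflow.
  Eston: +75 → 75 < 110
  Harrow: +80 → 80 ≥ 70
  Newell: +30+30 → 80 ≥ 50
Round 4 — Harrow, Newell overflow.
No further overflows.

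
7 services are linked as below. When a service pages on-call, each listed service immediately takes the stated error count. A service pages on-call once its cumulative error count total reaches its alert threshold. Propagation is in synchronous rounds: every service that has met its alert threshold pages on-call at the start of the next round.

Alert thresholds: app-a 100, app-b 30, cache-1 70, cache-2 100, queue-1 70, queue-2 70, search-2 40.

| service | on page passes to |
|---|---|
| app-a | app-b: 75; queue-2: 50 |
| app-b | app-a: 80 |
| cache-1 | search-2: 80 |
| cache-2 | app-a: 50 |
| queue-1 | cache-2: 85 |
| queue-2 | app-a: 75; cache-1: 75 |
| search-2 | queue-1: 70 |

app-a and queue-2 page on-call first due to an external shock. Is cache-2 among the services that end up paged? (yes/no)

no

Round 1 — app-a, queue-2 page on-call (initial).
  app-b: +75 → 75 ≥ 30
  cache-1: +75 → 75 ≥ 70
Round 2 — app-b, cache-1 page on-call.
  search-2: +80 → 80 ≥ 40
Round 3 — search-2 pages on-call.
  queue-1: +70 → 70 ≥ 70
Round 4 — queue-1 pages on-call.
  cache-2: +85 → 85 < 100
No further pages.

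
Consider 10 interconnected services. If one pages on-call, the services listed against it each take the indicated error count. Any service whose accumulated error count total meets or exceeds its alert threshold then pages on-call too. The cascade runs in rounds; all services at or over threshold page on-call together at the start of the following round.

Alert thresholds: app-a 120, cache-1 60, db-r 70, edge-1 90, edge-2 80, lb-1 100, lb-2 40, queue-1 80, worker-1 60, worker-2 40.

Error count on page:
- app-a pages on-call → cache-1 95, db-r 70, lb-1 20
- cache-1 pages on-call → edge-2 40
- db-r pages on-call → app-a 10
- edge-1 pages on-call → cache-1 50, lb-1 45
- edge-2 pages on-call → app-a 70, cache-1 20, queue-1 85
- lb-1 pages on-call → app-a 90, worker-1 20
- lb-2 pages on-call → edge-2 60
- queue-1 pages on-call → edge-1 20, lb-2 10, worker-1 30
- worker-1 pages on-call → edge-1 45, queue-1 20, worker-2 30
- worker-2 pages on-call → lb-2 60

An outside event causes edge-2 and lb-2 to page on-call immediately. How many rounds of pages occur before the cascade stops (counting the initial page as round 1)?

Round 1 — edge-2, lb-2 page on-call (initial).
  app-a: +70 → 70 < 120
  cache-1: +20 → 20 < 60
  queue-1: +85 → 85 ≥ 80
Round 2 — queue-1 pages on-call.
  edge-1: +20 → 20 < 90
  worker-1: +30 → 30 < 60
No further pages.

2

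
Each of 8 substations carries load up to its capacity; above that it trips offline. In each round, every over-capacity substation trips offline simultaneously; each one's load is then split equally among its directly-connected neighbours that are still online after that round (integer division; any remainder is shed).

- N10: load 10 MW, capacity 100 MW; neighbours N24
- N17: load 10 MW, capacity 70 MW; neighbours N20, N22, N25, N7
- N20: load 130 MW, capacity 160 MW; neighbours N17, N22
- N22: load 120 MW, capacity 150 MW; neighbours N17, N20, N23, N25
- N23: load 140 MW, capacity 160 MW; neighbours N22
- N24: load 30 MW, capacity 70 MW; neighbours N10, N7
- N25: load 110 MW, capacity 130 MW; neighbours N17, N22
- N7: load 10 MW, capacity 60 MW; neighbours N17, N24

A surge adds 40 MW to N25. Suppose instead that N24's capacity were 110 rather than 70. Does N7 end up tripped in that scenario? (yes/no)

With N24's capacity at 110:
Round 1 — N25 at 150 > 130. N25 trips offline.
  N25 sheds 150 MW to N17, N22: 75 each.
    N17: 10+75 = 85 > 70
    N22: 120+75 = 195 > 150
Round 2 — N17, N22 trip offline.
  N17 sheds 85 MW to N20, N7: 42 each (1 lost).
    N20: 130+42 = 172 > 160
    N7: 10+42 = 52 ≤ 60
  N22 sheds 195 MW to N20, N23: 97 each (1 lost).
    N20: 172+97 = 269 > 160
    N23: 140+97 = 237 > 160
Round 3 — N20, N23 trip offline.
  N20 sheds 269 MW: no online neighbours, lost.
  N23 sheds 237 MW: no online neighbours, lost.
No further trips.

no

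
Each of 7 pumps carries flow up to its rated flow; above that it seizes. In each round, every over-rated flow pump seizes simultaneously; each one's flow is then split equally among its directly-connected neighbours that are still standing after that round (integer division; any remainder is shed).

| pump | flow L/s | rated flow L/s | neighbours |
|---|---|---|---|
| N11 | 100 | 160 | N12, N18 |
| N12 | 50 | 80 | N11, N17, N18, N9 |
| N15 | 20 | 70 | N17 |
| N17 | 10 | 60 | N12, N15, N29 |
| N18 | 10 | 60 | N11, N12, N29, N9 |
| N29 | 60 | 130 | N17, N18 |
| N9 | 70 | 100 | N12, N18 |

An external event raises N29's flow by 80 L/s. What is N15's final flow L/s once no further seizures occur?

Round 1 — N29 at 140 > 130. N29 seizes.
  N29 sheds 140 L/s to N17, N18: 70 each.
    N17: 10+70 = 80 > 60
    N18: 10+70 = 80 > 60
Round 2 — N17, N18 seize.
  N17 sheds 80 L/s to N12, N15: 40 each.
    N12: 50+40 = 90 > 80
    N15: 20+40 = 60 ≤ 70
  N18 sheds 80 L/s to N11, N12, N9: 26 each (2 lost).
    N11: 100+26 = 126 ≤ 160
    N12: 90+26 = 116 > 80
    N9: 70+26 = 96 ≤ 100
Round 3 — N12 seizes.
  N12 sheds 116 L/s to N11, N9: 58 each.
    N11: 126+58 = 184 > 160
    N9: 96+58 = 154 > 100
Round 4 — N11, N9 seize.
  N11 sheds 184 L/s: no online neighbours, lost.
  N9 sheds 154 L/s: no online neighbours, lost.
No further seizures.

60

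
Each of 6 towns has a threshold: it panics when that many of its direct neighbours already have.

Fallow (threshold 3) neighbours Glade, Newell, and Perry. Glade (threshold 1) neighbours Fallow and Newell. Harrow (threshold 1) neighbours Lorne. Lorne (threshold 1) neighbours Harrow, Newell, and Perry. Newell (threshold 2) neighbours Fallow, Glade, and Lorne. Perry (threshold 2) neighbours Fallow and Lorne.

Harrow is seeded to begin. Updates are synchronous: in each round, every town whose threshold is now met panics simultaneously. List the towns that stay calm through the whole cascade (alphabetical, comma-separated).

Round 1 — Harrow panics (initial).
Round 2 — checking thresholds:
  Lorne: 1 of 3 neighbours ≥ 1, panics.
Round 3 — no new panics; cascade stops.

Fallow, Glade, Newell, Perry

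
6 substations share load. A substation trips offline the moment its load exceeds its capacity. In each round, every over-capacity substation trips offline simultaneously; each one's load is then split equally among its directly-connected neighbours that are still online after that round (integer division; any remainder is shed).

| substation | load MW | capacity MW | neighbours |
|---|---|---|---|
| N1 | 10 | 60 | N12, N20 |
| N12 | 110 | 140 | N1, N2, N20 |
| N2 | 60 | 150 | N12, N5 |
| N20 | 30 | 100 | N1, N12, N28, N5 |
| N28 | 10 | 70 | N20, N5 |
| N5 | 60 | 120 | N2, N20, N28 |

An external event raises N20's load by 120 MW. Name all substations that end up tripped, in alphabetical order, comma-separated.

Round 1 — N20 at 150 > 100. N20 trips offline.
  N20 sheds 150 MW to N1, N12, N28, N5: 37 each (2 lost).
    N1: 10+37 = 47 ≤ 60
    N12: 110+37 = 147 > 140
    N28: 10+37 = 47 ≤ 70
    N5: 60+37 = 97 ≤ 120
Round 2 — N12 trips offline.
  N12 sheds 147 MW to N1, N2: 73 each (1 lost).
    N1: 47+73 = 120 > 60
    N2: 60+73 = 133 ≤ 150
Round 3 — N1 trips offline.
  N1 sheds 120 MW: no online neighbours, lost.
No further trips.

N1, N12, N20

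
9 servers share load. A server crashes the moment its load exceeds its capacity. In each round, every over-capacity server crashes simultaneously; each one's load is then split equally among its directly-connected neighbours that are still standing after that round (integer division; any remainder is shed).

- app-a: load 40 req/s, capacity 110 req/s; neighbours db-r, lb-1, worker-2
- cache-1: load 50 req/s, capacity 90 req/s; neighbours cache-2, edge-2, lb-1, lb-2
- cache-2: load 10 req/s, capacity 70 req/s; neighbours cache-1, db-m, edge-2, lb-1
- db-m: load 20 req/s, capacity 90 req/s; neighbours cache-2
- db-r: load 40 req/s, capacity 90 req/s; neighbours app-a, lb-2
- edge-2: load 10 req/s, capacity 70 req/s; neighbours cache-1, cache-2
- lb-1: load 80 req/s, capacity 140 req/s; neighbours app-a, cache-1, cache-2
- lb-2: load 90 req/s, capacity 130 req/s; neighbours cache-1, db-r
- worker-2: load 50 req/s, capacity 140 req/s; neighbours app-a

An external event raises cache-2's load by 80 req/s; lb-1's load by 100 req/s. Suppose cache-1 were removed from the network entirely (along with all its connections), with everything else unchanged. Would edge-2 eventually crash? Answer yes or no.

With cache-1 removed:
Round 1 — cache-2 at 90 > 70; lb-1 at 180 > 140. cache-2, lb-1 crash.
  cache-2 sheds 90 req/s to db-m, edge-2: 45 each.
    db-m: 20+45 = 65 ≤ 90
    edge-2: 10+45 = 55 ≤ 70
  lb-1 sheds 180 req/s to app-a: 180 each.
    app-a: 40+180 = 220 > 110
Round 2 — app-a crashes.
  app-a sheds 220 req/s to db-r, worker-2: 110 each.
    db-r: 40+110 = 150 > 90
    worker-2: 50+110 = 160 > 140
Round 3 — db-r, worker-2 crash.
  db-r sheds 150 req/s to lb-2: 150 each.
    lb-2: 90+150 = 240 > 130
  worker-2 sheds 160 req/s: no online neighbours, lost.
Round 4 — lb-2 crashes.
  lb-2 sheds 240 req/s: no online neighbours, lost.
No further crashes.

no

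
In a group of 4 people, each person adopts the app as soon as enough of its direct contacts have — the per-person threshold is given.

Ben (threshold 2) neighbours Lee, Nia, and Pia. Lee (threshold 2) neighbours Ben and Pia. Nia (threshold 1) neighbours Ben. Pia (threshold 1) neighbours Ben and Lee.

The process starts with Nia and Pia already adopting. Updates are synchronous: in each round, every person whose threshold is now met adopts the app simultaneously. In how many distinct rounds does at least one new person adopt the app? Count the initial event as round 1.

3

Round 1 — Nia, Pia adopt the app (initial).
Round 2 — checking thresholds:
  Ben: 2 of 3 neighbours ≥ 2, adopts the app.
  Lee: 1 of 2 neighbours < 2, holds.
Round 3 — checking thresholds:
  Lee: 2 of 2 neighbours ≥ 2, adopts the app.
Round 4 — no new adoptions; cascade stops.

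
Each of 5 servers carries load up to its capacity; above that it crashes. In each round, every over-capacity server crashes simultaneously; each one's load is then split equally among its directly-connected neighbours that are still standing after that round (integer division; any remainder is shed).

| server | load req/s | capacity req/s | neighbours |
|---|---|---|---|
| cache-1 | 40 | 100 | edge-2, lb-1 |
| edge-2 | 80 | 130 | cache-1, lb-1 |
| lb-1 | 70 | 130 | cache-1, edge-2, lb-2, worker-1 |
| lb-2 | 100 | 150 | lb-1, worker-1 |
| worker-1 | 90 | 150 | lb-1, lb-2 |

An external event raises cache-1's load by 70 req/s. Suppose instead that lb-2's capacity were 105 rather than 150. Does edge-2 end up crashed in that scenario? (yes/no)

yes

With lb-2's capacity at 105:
Round 1 — cache-1 at 110 > 100. cache-1 crashes.
  cache-1 sheds 110 req/s to edge-2, lb-1: 55 each.
    edge-2: 80+55 = 135 > 130
    lb-1: 70+55 = 125 ≤ 130
Round 2 — edge-2 crashes.
  edge-2 sheds 135 req/s to lb-1: 135 each.
    lb-1: 125+135 = 260 > 130
Round 3 — lb-1 crashes.
  lb-1 sheds 260 req/s to lb-2, worker-1: 130 each.
    lb-2: 100+130 = 230 > 105
    worker-1: 90+130 = 220 > 150
Round 4 — lb-2, worker-1 crash.
  lb-2 sheds 230 req/s: no online neighbours, lost.
  worker-1 sheds 220 req/s: no online neighbours, lost.
No further crashes.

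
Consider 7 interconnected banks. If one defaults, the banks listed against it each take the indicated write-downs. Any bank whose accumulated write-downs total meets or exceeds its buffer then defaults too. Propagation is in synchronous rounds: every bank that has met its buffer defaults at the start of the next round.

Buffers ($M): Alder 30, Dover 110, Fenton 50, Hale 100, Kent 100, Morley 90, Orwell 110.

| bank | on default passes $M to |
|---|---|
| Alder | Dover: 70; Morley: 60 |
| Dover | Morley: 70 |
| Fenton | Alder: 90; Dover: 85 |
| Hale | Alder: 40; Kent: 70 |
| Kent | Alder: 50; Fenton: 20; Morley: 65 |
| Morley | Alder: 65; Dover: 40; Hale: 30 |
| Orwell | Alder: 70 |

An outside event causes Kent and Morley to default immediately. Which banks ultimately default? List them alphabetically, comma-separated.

Round 1 — Kent, Morley default (initial).
  Alder: +50+65 → 115 ≥ 30
  Dover: +40 → 40 < 110
  Fenton: +20 → 20 < 50
  Hale: +30 → 30 < 100
Round 2 — Alder defaults.
  Dover: +70 → 110 ≥ 110
Round 3 — Dover defaults.
No further defaults.

Alder, Dover, Kent, Morley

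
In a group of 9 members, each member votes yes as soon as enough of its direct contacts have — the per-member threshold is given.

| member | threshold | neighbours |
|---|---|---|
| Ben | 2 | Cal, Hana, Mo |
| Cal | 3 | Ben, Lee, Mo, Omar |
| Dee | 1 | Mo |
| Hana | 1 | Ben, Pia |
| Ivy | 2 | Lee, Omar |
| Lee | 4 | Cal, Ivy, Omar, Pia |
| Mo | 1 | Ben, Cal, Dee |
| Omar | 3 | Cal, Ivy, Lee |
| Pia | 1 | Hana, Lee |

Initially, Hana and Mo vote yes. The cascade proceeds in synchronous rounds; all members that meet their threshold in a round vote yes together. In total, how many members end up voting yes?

5

Round 1 — Hana, Mo vote yes (initial).
Round 2 — checking thresholds:
  Ben: 2 of 3 neighbours ≥ 2, votes yes.
  Cal: 1 of 4 neighbours < 3, below threshold.
  Dee: 1 of 1 neighbours ≥ 1, votes yes.
  Pia: 1 of 2 neighbours ≥ 1, votes yes.
Round 3 — no new yes votes; cascade stops.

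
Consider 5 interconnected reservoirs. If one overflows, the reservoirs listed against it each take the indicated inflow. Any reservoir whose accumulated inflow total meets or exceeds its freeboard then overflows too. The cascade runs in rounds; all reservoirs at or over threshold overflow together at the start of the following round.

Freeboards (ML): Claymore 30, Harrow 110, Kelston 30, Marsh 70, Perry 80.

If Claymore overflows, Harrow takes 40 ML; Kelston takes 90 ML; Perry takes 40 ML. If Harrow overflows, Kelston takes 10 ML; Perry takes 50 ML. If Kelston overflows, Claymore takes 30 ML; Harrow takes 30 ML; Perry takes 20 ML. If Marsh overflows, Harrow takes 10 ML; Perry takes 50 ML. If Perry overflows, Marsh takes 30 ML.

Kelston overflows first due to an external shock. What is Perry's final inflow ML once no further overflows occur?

60

Round 1 — Kelston overflows (initial).
  Claymore: +30 → 30 ≥ 30
  Harrow: +30 → 30 < 110
  Perry: +20 → 20 < 80
Round 2 — Claymore overflows.
  Harrow: +40 → 70 < 110
  Perry: +40 → 60 < 80
No further overflows.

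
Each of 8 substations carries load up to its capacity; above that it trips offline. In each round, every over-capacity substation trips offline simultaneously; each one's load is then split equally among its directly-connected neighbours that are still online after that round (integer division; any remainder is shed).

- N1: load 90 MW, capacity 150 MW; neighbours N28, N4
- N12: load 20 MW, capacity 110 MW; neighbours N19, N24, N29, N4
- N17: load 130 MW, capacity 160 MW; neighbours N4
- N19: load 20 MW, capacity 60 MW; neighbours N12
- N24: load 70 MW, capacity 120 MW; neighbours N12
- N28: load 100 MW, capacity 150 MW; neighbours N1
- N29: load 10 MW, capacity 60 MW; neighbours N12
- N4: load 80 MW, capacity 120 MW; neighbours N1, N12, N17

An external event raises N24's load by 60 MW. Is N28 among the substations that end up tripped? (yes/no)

Round 1 — N24 at 130 > 120. N24 trips offline.
  N24 sheds 130 MW to N12: 130 each.
    N12: 20+130 = 150 > 110
Round 2 — N12 trips offline.
  N12 sheds 150 MW to N19, N29, N4: 50 each.
    N19: 20+50 = 70 > 60
    N29: 10+50 = 60 ≤ 60
    N4: 80+50 = 130 > 120
Round 3 — N19, N4 trip offline.
  N19 sheds 70 MW: no online neighbours, lost.
  N4 sheds 130 MW to N1, N17: 65 each.
    N1: 90+65 = 155 > 150
    N17: 130+65 = 195 > 160
Round 4 — N1, N17 trip offline.
  N1 sheds 155 MW to N28: 155 each.
    N28: 100+155 = 255 > 150
  N17 sheds 195 MW: no online neighbours, lost.
Round 5 — N28 trips offline.
  N28 sheds 255 MW: no online neighbours, lost.
No further trips.

yes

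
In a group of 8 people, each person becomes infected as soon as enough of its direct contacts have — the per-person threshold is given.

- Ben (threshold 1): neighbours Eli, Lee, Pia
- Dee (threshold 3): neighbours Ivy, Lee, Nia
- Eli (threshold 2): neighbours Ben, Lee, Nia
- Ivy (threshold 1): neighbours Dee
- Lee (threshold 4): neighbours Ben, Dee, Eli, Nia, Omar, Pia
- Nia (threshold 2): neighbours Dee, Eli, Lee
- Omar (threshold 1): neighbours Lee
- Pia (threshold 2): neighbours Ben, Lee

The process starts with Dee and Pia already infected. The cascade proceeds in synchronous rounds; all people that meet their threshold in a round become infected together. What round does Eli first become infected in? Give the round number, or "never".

never

Round 1 — Dee, Pia become infected (initial).
Round 2 — checking thresholds:
  Ben: 1 of 3 neighbours ≥ 1, becomes infected.
  Ivy: 1 of 1 neighbours ≥ 1, becomes infected.
  Lee: 2 of 6 neighbours < 4, below threshold.
  Nia: 1 of 3 neighbours < 2, below threshold.
Round 3 — no new infections; cascade stops.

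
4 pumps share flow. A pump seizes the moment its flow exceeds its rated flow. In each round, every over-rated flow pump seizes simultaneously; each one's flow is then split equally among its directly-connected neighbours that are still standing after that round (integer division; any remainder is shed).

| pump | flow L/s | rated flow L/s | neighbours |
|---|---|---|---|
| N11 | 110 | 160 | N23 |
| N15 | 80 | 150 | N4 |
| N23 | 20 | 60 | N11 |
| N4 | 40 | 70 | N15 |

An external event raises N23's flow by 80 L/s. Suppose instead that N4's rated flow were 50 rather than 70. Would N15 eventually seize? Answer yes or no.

no

With N4's rated flow at 50:
Round 1 — N23 at 100 > 60. N23 seizes.
  N23 sheds 100 L/s to N11: 100 each.
    N11: 110+100 = 210 > 160
Round 2 — N11 seizes.
  N11 sheds 210 L/s: no online neighbours, lost.
No further seizures.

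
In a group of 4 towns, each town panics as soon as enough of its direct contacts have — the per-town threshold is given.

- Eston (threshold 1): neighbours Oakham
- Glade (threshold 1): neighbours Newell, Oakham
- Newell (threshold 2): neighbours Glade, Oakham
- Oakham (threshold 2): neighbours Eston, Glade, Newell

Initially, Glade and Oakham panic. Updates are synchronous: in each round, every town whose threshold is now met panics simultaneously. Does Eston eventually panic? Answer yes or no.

Round 1 — Glade, Oakham panic (initial).
Round 2 — checking thresholds:
  Eston: 1 of 1 neighbours ≥ 1, panics.
  Newell: 2 of 2 neighbours ≥ 2, panics.
Round 3 — no new panics; cascade stops.

yes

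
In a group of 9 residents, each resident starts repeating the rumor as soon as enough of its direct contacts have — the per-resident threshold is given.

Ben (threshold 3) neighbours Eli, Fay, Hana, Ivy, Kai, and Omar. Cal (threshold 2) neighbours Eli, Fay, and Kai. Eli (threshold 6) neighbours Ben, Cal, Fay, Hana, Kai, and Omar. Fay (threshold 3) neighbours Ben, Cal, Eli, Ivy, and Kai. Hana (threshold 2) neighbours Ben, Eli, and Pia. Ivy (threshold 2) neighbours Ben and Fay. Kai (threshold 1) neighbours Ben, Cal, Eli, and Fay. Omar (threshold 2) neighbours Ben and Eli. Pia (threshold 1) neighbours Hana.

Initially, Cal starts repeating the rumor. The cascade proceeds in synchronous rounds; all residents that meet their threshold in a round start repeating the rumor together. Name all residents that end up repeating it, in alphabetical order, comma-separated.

Round 1 — Cal starts repeating the rumor (initial).
Round 2 — checking thresholds:
  Eli: 1 of 6 neighbours < 6, below threshold.
  Fay: 1 of 5 neighbours < 3, below threshold.
  Kai: 1 of 4 neighbours ≥ 1, starts repeating the rumor.
Round 3 — no new spreads; cascade stops.

Cal, Kai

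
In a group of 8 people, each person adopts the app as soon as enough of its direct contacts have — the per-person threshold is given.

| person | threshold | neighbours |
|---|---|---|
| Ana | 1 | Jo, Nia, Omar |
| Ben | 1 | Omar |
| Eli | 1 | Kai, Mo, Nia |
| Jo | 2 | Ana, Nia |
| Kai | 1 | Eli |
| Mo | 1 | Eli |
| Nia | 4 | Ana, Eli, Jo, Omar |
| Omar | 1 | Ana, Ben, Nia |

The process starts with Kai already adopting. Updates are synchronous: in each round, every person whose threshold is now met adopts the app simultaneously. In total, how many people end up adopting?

3

Round 1 — Kai adopts the app (initial).
Round 2 — checking thresholds:
  Eli: 1 of 3 neighbours ≥ 1, adopts the app.
Round 3 — checking thresholds:
  Mo: 1 of 1 neighbours ≥ 1, adopts the app.
  Nia: 1 of 4 neighbours < 4, not yet.
Round 4 — no new adoptions; cascade stops.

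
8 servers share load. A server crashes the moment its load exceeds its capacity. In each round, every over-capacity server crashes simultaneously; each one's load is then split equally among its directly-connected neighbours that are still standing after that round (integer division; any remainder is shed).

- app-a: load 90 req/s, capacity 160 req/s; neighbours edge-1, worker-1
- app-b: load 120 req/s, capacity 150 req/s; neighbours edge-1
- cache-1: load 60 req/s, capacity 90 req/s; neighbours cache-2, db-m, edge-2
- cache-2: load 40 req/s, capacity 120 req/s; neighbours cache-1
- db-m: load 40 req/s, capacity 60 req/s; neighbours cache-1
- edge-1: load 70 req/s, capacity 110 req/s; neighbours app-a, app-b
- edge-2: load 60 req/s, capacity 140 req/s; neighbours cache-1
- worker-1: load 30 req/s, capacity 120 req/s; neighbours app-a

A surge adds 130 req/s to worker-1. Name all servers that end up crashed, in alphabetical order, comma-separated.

app-a, app-b, edge-1, worker-1

Round 1 — worker-1 at 160 > 120. worker-1 crashes.
  worker-1 sheds 160 req/s to app-a: 160 each.
    app-a: 90+160 = 250 > 160
Round 2 — app-a crashes.
  app-a sheds 250 req/s to edge-1: 250 each.
    edge-1: 70+250 = 320 > 110
Round 3 — edge-1 crashes.
  edge-1 sheds 320 req/s to app-b: 320 each.
    app-b: 120+320 = 440 > 150
Round 4 — app-b crashes.
  app-b sheds 440 req/s: no online neighbours, lost.
No further crashes.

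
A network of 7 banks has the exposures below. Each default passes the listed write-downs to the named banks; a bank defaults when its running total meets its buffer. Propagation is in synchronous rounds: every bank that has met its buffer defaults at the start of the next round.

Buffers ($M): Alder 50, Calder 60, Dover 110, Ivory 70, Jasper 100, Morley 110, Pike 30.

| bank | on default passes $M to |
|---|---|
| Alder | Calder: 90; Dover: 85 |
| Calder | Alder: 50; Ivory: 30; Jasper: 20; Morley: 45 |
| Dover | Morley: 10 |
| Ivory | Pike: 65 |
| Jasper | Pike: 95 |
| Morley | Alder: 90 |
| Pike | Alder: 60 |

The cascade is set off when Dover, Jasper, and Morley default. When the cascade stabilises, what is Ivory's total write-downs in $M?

Round 1 — Dover, Jasper, Morley default (initial).
  Alder: +90 → 90 ≥ 50
  Pike: +95 → 95 ≥ 30
Round 2 — Alder, Pike default.
  Calder: +90 → 90 ≥ 60
Round 3 — Calder defaults.
  Ivory: +30 → 30 < 70
No further defaults.

30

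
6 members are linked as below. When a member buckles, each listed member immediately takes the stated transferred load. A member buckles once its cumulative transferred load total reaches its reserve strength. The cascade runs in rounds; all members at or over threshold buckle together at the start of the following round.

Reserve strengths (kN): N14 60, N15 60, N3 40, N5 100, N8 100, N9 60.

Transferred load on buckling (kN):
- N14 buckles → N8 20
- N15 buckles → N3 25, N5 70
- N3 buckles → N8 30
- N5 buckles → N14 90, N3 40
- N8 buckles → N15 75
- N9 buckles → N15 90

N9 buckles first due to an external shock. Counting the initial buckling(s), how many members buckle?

Round 1 — N9 buckles (initial).
  N15: +90 → 90 ≥ 60
Round 2 — N15 buckles.
  N3: +25 → 25 < 40
  N5: +70 → 70 < 100
No further bucklings.

2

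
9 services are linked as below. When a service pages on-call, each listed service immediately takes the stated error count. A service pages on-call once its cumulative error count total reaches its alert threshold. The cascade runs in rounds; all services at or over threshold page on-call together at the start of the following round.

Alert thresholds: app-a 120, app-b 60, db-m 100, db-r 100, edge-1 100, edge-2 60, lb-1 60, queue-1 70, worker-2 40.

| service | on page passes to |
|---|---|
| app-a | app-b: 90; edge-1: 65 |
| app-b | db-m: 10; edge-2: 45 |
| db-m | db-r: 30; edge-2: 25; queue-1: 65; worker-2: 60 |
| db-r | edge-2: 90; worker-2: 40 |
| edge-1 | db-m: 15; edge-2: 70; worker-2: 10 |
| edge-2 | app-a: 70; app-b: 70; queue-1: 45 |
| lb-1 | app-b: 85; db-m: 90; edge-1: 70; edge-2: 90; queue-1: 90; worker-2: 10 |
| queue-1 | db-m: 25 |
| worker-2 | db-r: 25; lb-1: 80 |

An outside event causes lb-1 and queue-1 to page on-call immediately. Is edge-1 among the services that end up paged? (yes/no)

no

Round 1 — lb-1, queue-1 page on-call (initial).
  app-b: +85 → 85 ≥ 60
  db-m: +90+25 → 115 ≥ 100
  edge-1: +70 → 70 < 100
  edge-2: +90 → 90 ≥ 60
  worker-2: +10 → 10 < 40
Round 2 — app-b, db-m, edge-2 page on-call.
  app-a: +70 → 70 < 120
  db-r: +30 → 30 < 100
  worker-2: +60 → 70 ≥ 40
Round 3 — worker-2 pages on-call.
  db-r: +25 → 55 < 100
No further pages.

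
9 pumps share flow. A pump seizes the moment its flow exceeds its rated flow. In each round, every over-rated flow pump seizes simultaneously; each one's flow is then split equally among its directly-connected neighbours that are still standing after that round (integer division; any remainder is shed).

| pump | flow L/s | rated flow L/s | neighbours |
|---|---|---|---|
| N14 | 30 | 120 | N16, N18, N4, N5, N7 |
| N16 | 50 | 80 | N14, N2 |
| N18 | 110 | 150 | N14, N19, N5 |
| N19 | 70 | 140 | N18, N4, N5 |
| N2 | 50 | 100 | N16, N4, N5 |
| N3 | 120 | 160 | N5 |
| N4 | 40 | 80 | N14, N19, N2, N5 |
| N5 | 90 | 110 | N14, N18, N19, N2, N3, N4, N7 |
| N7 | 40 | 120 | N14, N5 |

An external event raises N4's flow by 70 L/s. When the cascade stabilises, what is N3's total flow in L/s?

Round 1 — N4 at 110 > 80. N4 seizes.
  N4 sheds 110 L/s to N14, N19, N2, N5: 27 each (2 lost).
    N14: 30+27 = 57 ≤ 120
    N19: 70+27 = 97 ≤ 140
    N2: 50+27 = 77 ≤ 100
    N5: 90+27 = 117 > 110
Round 2 — N5 seizes.
  N5 sheds 117 L/s to N14, N18, N19, N2, N3, N7: 19 each (3 lost).
    N14: 57+19 = 76 ≤ 120
    N18: 110+19 = 129 ≤ 150
    N19: 97+19 = 116 ≤ 140
    N2: 77+19 = 96 ≤ 100
    N3: 120+19 = 139 ≤ 160
    N7: 40+19 = 59 ≤ 120
No further seizures.

139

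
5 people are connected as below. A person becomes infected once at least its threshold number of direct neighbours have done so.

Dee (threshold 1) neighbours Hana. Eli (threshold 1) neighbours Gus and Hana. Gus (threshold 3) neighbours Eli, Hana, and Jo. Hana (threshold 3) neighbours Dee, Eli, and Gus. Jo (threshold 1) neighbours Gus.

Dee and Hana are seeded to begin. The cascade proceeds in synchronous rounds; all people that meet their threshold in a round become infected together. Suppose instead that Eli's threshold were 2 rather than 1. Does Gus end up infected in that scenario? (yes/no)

With Eli's threshold at 2:
Round 1 — Dee, Hana become infected (initial).
Round 2 — no new infections; cascade stops.

no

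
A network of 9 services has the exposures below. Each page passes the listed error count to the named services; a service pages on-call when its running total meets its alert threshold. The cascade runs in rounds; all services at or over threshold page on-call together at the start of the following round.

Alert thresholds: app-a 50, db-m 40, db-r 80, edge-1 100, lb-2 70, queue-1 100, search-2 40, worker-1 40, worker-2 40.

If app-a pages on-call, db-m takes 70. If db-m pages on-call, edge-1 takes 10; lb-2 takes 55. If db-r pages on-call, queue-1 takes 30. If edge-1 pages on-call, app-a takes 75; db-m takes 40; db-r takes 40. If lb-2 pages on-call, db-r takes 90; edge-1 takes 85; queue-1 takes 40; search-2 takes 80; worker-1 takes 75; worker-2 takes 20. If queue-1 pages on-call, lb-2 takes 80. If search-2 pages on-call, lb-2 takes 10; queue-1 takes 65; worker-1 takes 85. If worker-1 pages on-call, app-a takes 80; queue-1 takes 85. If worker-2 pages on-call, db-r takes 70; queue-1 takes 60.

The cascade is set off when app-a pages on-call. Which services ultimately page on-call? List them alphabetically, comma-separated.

app-a, db-m

Round 1 — app-a pages on-call (initial).
  db-m: +70 → 70 ≥ 40
Round 2 — db-m pages on-call.
  edge-1: +10 → 10 < 100
  lb-2: +55 → 55 < 70
No further pages.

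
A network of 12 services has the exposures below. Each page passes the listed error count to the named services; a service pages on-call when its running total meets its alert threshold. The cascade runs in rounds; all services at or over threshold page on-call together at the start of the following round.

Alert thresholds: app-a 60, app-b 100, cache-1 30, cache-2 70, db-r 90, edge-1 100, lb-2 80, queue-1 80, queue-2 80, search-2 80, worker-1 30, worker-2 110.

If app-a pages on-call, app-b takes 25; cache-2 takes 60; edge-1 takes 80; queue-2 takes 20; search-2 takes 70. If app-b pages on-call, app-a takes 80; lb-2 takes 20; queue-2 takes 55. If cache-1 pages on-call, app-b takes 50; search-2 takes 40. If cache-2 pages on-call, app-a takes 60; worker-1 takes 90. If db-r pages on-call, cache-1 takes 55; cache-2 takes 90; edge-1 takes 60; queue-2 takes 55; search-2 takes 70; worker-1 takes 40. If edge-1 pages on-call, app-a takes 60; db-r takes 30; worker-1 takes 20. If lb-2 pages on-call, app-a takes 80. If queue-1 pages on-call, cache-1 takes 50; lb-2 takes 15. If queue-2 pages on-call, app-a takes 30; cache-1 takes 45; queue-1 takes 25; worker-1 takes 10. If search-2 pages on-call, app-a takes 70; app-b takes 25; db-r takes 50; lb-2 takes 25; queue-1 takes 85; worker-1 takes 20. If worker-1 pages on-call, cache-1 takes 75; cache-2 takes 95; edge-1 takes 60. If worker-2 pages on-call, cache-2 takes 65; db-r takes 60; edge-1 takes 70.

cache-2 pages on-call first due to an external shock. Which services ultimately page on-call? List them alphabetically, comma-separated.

Round 1 — cache-2 pages on-call (initial).
  app-a: +60 → 60 ≥ 60
  worker-1: +90 → 90 ≥ 30
Round 2 — app-a, worker-1 page on-call.
  app-b: +25 → 25 < 100
  cache-1: +75 → 75 ≥ 30
  edge-1: +80+60 → 140 ≥ 100
  queue-2: +20 → 20 < 80
  search-2: +70 → 70 < 80
Round 3 — cache-1, edge-1 page on-call.
  app-b: +50 → 75 < 100
  db-r: +30 → 30 < 90
  search-2: +40 → 110 ≥ 80
Round 4 — search-2 pages on-call.
  app-b: +25 → 100 ≥ 100
  db-r: +50 → 80 < 90
  lb-2: +25 → 25 < 80
  queue-1: +85 → 85 ≥ 80
Round 5 — app-b, queue-1 page on-call.
  lb-2: +20+15 → 60 < 80
  queue-2: +55 → 75 < 80
No further pages.

app-a, app-b, cache-1, cache-2, edge-1, queue-1, search-2, worker-1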